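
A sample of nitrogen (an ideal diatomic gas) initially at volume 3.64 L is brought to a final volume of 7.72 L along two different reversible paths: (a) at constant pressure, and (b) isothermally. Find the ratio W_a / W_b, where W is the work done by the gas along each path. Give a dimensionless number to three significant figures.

W_a / W_b ≈ 1.49

Path (a) isobaric: W = P₁(V₂ − V₁) → W_a/(P₁V₁) = 1.121.
Path (b) isothermal: W = P₁V₁ ln(V₂/V₁) → W_b/(P₁V₁) = 0.7518.
W_a / W_b = 1.121 / 0.7518 = 1.491.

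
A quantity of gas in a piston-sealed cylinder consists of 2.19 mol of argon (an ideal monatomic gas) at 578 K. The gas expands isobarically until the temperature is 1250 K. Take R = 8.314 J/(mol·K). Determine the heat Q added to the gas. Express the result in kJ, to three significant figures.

Isobaric: W = nRΔT = (2.19)(8.314)(672) = 12236 J.
ΔU = nCᵥΔT with Cᵥ = 3R/2: ΔU = (2.19)(12.47)(672) = 18353 J.
Q = ΔU + W = 18353 + 12236 = 30589 J.

Q ≈ 30.6 kJ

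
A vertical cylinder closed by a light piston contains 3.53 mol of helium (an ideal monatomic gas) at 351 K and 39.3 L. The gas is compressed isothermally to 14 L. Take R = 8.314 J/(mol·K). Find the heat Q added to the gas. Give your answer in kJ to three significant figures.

Isothermal ⇒ ΔU = 0, so Q = W = nRT ln(V₂/V₁).
Q = (3.53)(8.314)(351) ln(14/39.3) = 10301 × -1.032 = -10633 J.

Q ≈ -10.6 kJ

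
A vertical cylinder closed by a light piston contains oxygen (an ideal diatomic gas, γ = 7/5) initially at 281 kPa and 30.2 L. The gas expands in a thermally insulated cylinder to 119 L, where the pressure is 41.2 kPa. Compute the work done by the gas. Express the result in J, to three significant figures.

W ≈ 8960 J

Adiabatic: W = (P₁V₁ − P₂V₂)/(γ − 1) with γ = 7/5.
P₁V₁ = 8486 J, P₂V₂ = 4903 J.
W = (8486 − 4903) / 0.4 = 8958 J.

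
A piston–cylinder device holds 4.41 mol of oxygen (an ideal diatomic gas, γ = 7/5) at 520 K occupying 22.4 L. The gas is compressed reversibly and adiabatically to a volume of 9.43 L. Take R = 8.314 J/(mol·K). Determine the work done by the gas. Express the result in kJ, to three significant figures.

Adiabatic: TV^(γ−1) = const with γ = 7/5.
T₂ = T₁ (V₁/V₂)^(γ−1) = 520 × (22.4/9.43)^0.4 = 520 × 1.413 = 735 K.
W_by = nCᵥ(T₁ − T₂) = (4.41)(20.79)(520 − 735) = -19709 J.

W ≈ -19.7 kJ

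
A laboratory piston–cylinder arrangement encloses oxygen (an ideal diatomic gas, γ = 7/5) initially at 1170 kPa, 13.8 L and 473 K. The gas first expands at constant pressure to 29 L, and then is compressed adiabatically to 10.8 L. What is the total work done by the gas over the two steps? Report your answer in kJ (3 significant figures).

W_total ≈ -23.3 kJ

Step 1 (isobaric): W = PΔV = (1170 kPa)(29 − 13.8 L) = 17784 J.
After step 1: P = 1170 kPa, V = 29 L, T = 994 K.
Step 2 (adiabatic): W = (P₁V₁ − P₂V₂)/(γ−1) = (33930 − 50370)/0.4 = -41100 J.
W_total = 17784 − 41100 = -23316 J.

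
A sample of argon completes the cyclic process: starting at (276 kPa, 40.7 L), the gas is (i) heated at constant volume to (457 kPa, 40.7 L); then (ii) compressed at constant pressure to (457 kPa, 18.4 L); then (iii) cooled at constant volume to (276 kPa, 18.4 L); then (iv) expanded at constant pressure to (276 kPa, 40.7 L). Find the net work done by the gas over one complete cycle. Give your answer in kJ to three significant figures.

W_net ≈ -4.04 kJ

Constant-volume legs do no work.
W(ii) = (457)(18.4 − 40.7) = -10191 J; W(iv) = (276)(40.7 − 18.4) = 6155 J.
W_net = -10191 + 6155 = -4036 J (the counter-clockwise enclosed area).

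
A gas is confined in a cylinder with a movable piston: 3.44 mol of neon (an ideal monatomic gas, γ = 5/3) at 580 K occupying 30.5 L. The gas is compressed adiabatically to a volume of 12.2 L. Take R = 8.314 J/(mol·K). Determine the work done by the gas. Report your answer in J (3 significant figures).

W ≈ -21000 J

Adiabatic: TV^(γ−1) = const with γ = 5/3.
T₂ = T₁ (V₁/V₂)^(γ−1) = 580 × (30.5/12.2)^0.667 = 580 × 1.842 = 1068 K.
W_by = nCᵥ(T₁ − T₂) = (3.44)(12.47)(580 − 1068) = -20951 J.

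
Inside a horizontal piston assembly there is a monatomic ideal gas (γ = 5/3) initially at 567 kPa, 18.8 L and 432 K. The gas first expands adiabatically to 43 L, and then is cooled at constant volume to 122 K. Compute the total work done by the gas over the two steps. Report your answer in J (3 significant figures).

Step 1 (adiabatic): W = (P₁V₁ − P₂V₂)/(γ−1) = (10660 − 6140)/0.667 = 6779 J.
Step 2 (isochoric): W = 0 (constant volume).
W_total = 6779 + 0 = 6779 J.

W_total ≈ 6780 J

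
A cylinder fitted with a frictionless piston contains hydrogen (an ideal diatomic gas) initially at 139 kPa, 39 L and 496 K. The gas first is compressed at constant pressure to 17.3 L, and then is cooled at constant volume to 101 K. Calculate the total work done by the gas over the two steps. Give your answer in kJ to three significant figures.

W_total ≈ -3.02 kJ

Step 1 (isobaric): W = PΔV = (139 kPa)(17.3 − 39 L) = -3016 J.
Step 2 (isochoric): W = 0 (constant volume).
W_total = -3016 + 0 = -3016 J.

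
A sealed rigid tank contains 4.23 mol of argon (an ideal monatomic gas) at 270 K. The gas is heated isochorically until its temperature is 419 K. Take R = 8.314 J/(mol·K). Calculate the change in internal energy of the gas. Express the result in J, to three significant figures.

ΔU ≈ 7860 J

Constant volume ⇒ W = 0, so Q = ΔU = nCᵥΔT with Cᵥ = 3R/2 = 12.47 J/(mol·K).
ΔU = (4.23)(12.47)(419 − 270) = 7860 J.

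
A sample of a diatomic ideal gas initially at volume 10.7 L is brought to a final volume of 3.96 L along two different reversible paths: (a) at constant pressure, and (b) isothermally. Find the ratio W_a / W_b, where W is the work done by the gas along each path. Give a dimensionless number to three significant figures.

W_a / W_b ≈ 0.634

Path (a) isobaric: W = P₁(V₂ − V₁) → W_a/(P₁V₁) = -0.6299.
Path (b) isothermal: W = P₁V₁ ln(V₂/V₁) → W_b/(P₁V₁) = -0.994.
W_a / W_b = -0.6299 / -0.994 = 0.6337.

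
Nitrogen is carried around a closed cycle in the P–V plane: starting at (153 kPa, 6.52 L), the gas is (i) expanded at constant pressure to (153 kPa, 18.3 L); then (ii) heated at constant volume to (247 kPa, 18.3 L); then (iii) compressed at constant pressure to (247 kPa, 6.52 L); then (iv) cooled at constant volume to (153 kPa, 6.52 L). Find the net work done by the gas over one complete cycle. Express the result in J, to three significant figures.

Constant-volume legs do no work.
W(i) = (153)(18.3 − 6.52) = 1802 J; W(iii) = (247)(6.52 − 18.3) = -2910 J.
W_net = 1802 − 2910 = -1107 J (the counter-clockwise enclosed area).

W_net ≈ -1110 J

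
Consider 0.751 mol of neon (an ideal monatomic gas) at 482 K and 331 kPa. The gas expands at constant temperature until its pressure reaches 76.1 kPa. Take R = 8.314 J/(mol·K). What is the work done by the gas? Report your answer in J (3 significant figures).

Isothermal process: W = nRT ln(V₂/V₁) = nRT ln(P₁/P₂).
W = (0.751)(8.314)(482) × ln(331/76.1)
  = 3010 × ln(4.35) = 3010 × 1.47
W_by_gas = 4424 J.

W ≈ 4420 J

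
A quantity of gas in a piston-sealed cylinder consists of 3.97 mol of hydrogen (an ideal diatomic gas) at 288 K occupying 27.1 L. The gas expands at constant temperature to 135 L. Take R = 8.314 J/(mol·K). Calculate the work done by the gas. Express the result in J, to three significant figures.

Isothermal: W = nRT ln(V₂/V₁).
W = (3.97)(8.314)(288) × ln(135/27.1)
  = 9506 × 1.606
W_by_gas = 15264 J.

W ≈ 15300 J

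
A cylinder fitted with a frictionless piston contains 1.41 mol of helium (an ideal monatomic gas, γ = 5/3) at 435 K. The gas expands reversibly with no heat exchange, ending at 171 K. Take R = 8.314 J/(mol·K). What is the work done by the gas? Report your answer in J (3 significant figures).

W ≈ 4640 J

Adiabatic ⇒ Q = 0, so W_by = −ΔU = nCᵥ(T₁ − T₂).
Cᵥ = 3R/2 = 12.47 J/(mol·K).
W = (1.41)(12.47)(435 − 171) = 4642 J.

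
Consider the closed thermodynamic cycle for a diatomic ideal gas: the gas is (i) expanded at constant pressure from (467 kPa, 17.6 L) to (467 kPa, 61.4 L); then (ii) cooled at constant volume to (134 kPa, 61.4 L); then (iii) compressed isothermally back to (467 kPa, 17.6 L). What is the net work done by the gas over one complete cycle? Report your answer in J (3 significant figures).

W_net ≈ 10200 J

Leg (i): W = PΔV = (467)(61.4 − 17.6) = 20455 J.
Leg (ii): W = 0.
Leg (iii): W = PᵢVᵢ ln(V_f/Vᵢ) = (8228) ln(17.6/61.4) = -10280 J.
W_net = 20455 − 10280 = 10174 J.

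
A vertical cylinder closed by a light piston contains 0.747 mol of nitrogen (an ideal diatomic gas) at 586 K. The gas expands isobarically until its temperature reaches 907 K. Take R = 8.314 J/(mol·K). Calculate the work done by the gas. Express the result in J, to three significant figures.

W ≈ 1990 J

Isobaric: W = P ΔV = nR ΔT.
W = (0.747)(8.314)(907 − 586) = 1994 J.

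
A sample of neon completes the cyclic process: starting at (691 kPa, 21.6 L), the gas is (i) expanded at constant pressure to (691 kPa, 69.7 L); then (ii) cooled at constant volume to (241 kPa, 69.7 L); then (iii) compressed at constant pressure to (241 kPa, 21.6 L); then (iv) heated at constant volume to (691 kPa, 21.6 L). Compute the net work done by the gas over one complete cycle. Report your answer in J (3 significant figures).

W_net ≈ 21600 J

Constant-volume legs do no work.
W(i) = (691)(69.7 − 21.6) = 33237 J; W(iii) = (241)(21.6 − 69.7) = -11592 J.
W_net = 33237 − 11592 = 21645 J (the clockwise enclosed area).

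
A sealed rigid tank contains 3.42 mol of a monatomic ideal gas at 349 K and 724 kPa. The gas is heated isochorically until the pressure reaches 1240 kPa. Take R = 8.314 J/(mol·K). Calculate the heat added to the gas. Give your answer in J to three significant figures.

Q ≈ 10600 J

Constant volume ⇒ W = 0, so Q = ΔU = nCᵥΔT with Cᵥ = 3R/2 = 12.47 J/(mol·K).
At constant V, T₂/T₁ = P₂/P₁ ⇒ ΔT = T₁(P₂/P₁ − 1) = 349·(1240/724 − 1) = 248.7 K.
ΔU = (3.42)(12.47)(248.7) = 10609 J.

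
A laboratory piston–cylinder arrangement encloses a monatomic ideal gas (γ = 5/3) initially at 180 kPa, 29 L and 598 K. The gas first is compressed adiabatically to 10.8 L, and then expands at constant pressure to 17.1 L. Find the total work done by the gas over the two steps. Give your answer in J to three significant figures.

W_total ≈ -1410 J

Step 1 (adiabatic): W = (P₁V₁ − P₂V₂)/(γ−1) = (5220 − 10084)/0.667 = -7297 J.
After step 1: P = 933.7 kPa, V = 10.8 L, T = 1155 K.
Step 2 (isobaric): W = PΔV = (933.7 kPa)(17.1 − 10.8 L) = 5883 J.
W_total = -7297 + 5883 = -1414 J.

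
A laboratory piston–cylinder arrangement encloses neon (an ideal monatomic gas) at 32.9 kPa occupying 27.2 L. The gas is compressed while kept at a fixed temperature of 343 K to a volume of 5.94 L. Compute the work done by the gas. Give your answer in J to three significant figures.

W ≈ -1360 J

Isothermal: W = nRT ln(V₂/V₁) = P₁V₁ ln(V₂/V₁).
P₁V₁ = (32.9 kPa)(27.2 L) = 894.9 J.
W = 894.9 × ln(5.94/27.2) = 894.9 × -1.522
W_by_gas = -1362 J.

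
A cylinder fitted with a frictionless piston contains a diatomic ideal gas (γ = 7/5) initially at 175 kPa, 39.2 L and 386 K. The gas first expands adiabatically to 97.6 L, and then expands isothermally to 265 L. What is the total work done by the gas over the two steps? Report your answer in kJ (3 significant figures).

Step 1 (adiabatic): W = (P₁V₁ − P₂V₂)/(γ−1) = (6860 − 4763)/0.4 = 5243 J.
After step 1: P = 48.8 kPa, V = 97.6 L, T = 268 K.
Step 2 (isothermal): W = P₁V₁ ln(V₂/V₁) = (4763) ln(265/97.6) = 4757 J.
W_total = 5243 + 4757 = 10000 J.

W_total ≈ 10.0 kJ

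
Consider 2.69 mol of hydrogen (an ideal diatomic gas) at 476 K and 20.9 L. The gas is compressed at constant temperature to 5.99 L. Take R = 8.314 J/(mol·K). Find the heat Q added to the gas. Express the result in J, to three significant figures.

Isothermal ⇒ ΔU = 0, so Q = W = nRT ln(V₂/V₁).
Q = (2.69)(8.314)(476) ln(5.99/20.9) = 10646 × -1.25 = -13303 J.

Q ≈ -13300 J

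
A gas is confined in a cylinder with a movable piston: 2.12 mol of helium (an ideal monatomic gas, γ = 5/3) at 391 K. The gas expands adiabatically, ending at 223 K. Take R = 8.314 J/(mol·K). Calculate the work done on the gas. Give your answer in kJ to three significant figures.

Adiabatic ⇒ Q = 0, so W_by = −ΔU = nCᵥ(T₁ − T₂).
Cᵥ = 3R/2 = 12.47 J/(mol·K).
W = (2.12)(12.47)(391 − 223) = 4442 J.
Work on gas = −W_by = -4442 J.

W ≈ -4.44 kJ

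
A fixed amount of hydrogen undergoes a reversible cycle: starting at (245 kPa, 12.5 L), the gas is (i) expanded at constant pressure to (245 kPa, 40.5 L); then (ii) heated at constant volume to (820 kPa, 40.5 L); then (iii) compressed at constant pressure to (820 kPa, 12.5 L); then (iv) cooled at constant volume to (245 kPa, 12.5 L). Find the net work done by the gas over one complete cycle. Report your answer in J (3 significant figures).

Constant-volume legs do no work.
W(i) = (245)(40.5 − 12.5) = 6860 J; W(iii) = (820)(12.5 − 40.5) = -22960 J.
W_net = 6860 − 22960 = -16100 J (the counter-clockwise enclosed area).

W_net ≈ -16100 J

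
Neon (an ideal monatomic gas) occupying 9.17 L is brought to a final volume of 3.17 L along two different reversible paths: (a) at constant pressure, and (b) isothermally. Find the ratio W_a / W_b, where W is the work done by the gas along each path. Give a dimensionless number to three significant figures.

W_a / W_b ≈ 0.616

Path (a) isobaric: W = P₁(V₂ − V₁) → W_a/(P₁V₁) = -0.6543.
Path (b) isothermal: W = P₁V₁ ln(V₂/V₁) → W_b/(P₁V₁) = -1.062.
W_a / W_b = -0.6543 / -1.062 = 0.616.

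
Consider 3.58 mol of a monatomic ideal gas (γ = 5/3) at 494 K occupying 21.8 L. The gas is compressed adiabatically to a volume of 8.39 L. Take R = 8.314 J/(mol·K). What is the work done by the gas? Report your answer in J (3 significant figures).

Adiabatic: TV^(γ−1) = const with γ = 5/3.
T₂ = T₁ (V₁/V₂)^(γ−1) = 494 × (21.8/8.39)^0.667 = 494 × 1.89 = 933.7 K.
W_by = nCᵥ(T₁ − T₂) = (3.58)(12.47)(494 − 933.7) = -19629 J.

W ≈ -19600 J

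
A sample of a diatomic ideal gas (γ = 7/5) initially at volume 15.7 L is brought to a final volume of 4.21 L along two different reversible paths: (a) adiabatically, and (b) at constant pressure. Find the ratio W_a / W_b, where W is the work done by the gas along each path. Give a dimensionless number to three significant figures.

Path (a) adiabatic: W = P₁V₁(1 − (V₁/V₂)^(γ−1))/(γ−1) → W_a/(P₁V₁) = -1.732.
Path (b) isobaric: W = P₁(V₂ − V₁) → W_b/(P₁V₁) = -0.7318.
W_a / W_b = -1.732 / -0.7318 = 2.367.

W_a / W_b ≈ 2.37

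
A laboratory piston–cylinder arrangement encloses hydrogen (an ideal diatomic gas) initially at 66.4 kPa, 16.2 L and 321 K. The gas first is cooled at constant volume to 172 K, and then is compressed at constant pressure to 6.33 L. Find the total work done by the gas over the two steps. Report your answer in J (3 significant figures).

Step 1 (isochoric): W = 0 (constant volume).
After step 1: P = 35.58 kPa (V unchanged).
Step 2 (isobaric): W = PΔV = (35.58 kPa)(6.33 − 16.2 L) = -351.2 J.
W_total = 0 − 351.2 = -351.2 J.

W_total ≈ -351 J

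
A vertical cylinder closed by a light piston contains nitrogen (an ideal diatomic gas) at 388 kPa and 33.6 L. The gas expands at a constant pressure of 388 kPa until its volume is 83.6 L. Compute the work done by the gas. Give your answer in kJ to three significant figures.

W ≈ 19.4 kJ

Isobaric: W = P ΔV.
W = (388 kPa)(83.6 − 33.6 L) = (388)(50) = 19400 J.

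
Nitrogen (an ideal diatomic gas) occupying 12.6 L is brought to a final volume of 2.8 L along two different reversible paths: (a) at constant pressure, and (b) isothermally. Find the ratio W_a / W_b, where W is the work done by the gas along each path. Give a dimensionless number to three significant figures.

Path (a) isobaric: W = P₁(V₂ − V₁) → W_a/(P₁V₁) = -0.7778.
Path (b) isothermal: W = P₁V₁ ln(V₂/V₁) → W_b/(P₁V₁) = -1.504.
W_a / W_b = -0.7778 / -1.504 = 0.5171.

W_a / W_b ≈ 0.517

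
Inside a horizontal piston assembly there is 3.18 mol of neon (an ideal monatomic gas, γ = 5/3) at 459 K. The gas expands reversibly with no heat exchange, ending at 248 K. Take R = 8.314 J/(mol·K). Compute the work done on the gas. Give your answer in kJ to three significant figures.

W ≈ -8.37 kJ

Adiabatic ⇒ Q = 0, so W_by = −ΔU = nCᵥ(T₁ − T₂).
Cᵥ = 3R/2 = 12.47 J/(mol·K).
W = (3.18)(12.47)(459 − 248) = 8368 J.
Work on gas = −W_by = -8368 J.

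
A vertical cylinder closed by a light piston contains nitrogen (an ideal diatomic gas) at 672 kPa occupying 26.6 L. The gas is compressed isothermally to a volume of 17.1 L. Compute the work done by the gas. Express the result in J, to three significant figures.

Isothermal: W = nRT ln(V₂/V₁) = P₁V₁ ln(V₂/V₁).
P₁V₁ = (672 kPa)(26.6 L) = 17875 J.
W = 17875 × ln(17.1/26.6) = 17875 × -0.4418
W_by_gas = -7898 J.

W ≈ -7900 J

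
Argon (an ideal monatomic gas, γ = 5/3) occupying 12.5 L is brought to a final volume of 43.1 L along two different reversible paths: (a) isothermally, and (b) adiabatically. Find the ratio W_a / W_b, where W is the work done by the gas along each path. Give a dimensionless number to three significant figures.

W_a / W_b ≈ 1.47

Path (a) isothermal: W = P₁V₁ ln(V₂/V₁) → W_a/(P₁V₁) = 1.238.
Path (b) adiabatic: W = P₁V₁(1 − (V₁/V₂)^(γ−1))/(γ−1) → W_b/(P₁V₁) = 0.8428.
W_a / W_b = 1.238 / 0.8428 = 1.469.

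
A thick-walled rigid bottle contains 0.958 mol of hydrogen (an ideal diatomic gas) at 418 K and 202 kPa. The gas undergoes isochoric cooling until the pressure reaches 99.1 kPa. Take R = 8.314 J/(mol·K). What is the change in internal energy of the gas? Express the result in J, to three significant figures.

ΔU ≈ -4240 J

Constant volume ⇒ W = 0, so Q = ΔU = nCᵥΔT with Cᵥ = 5R/2 = 20.79 J/(mol·K).
At constant V, T₂/T₁ = P₂/P₁ ⇒ ΔT = T₁(P₂/P₁ − 1) = 418·(99.1/202 − 1) = -212.9 K.
ΔU = (0.958)(20.79)(-212.9) = -4240 J.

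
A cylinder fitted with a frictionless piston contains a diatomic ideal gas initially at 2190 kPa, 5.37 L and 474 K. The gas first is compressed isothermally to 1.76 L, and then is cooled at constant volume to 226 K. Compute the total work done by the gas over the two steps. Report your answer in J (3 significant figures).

W_total ≈ -13100 J

Step 1 (isothermal): W = P₁V₁ ln(V₂/V₁) = (11760) ln(1.76/5.37) = -13119 J.
Step 2 (isochoric): W = 0 (constant volume).
W_total = -13119 + 0 = -13119 J.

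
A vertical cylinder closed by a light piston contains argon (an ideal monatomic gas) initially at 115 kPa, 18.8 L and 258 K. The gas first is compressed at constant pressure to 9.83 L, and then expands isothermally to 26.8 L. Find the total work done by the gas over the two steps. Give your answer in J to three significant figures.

Step 1 (isobaric): W = PΔV = (115 kPa)(9.83 − 18.8 L) = -1032 J.
After step 1: P = 115 kPa, V = 9.83 L, T = 134.9 K.
Step 2 (isothermal): W = P₁V₁ ln(V₂/V₁) = (1130) ln(26.8/9.83) = 1134 J.
W_total = -1032 + 1134 = 102.2 J.

W_total ≈ 102 J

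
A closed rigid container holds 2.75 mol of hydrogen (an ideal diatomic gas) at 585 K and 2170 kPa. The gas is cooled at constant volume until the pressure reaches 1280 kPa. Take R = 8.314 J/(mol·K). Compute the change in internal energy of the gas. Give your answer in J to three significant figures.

ΔU ≈ -13700 J

Constant volume ⇒ W = 0, so Q = ΔU = nCᵥΔT with Cᵥ = 5R/2 = 20.79 J/(mol·K).
At constant V, T₂/T₁ = P₂/P₁ ⇒ ΔT = T₁(P₂/P₁ − 1) = 585·(1280/2170 − 1) = -239.9 K.
ΔU = (2.75)(20.79)(-239.9) = -13714 J.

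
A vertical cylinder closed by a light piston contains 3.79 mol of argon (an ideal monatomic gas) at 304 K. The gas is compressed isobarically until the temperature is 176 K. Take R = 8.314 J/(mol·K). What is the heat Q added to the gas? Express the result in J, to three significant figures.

Q ≈ -10100 J

Isobaric: W = nRΔT = (3.79)(8.314)(-128) = -4033 J.
ΔU = nCᵥΔT with Cᵥ = 3R/2: ΔU = (3.79)(12.47)(-128) = -6050 J.
Q = ΔU + W = -6050 − 4033 = -10083 J.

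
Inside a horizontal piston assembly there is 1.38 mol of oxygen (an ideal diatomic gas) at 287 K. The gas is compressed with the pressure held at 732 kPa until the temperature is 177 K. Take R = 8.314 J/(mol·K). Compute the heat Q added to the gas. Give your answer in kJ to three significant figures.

Q ≈ -4.42 kJ

Isobaric: W = nRΔT = (1.38)(8.314)(-110) = -1262 J.
ΔU = nCᵥΔT with Cᵥ = 5R/2: ΔU = (1.38)(20.79)(-110) = -3155 J.
Q = ΔU + W = -3155 − 1262 = -4417 J.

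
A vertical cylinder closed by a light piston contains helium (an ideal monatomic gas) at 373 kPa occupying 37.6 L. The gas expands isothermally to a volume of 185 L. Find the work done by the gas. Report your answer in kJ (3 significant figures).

Isothermal: W = nRT ln(V₂/V₁) = P₁V₁ ln(V₂/V₁).
P₁V₁ = (373 kPa)(37.6 L) = 14025 J.
W = 14025 × ln(185/37.6) = 14025 × 1.593
W_by_gas = 22346 J.

W ≈ 22.3 kJ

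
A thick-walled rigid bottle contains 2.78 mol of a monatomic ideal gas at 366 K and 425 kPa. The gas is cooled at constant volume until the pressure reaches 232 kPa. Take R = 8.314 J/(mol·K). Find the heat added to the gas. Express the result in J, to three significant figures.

Q ≈ -5760 J

Constant volume ⇒ W = 0, so Q = ΔU = nCᵥΔT with Cᵥ = 3R/2 = 12.47 J/(mol·K).
At constant V, T₂/T₁ = P₂/P₁ ⇒ ΔT = T₁(P₂/P₁ − 1) = 366·(232/425 − 1) = -166.2 K.
ΔU = (2.78)(12.47)(-166.2) = -5762 J.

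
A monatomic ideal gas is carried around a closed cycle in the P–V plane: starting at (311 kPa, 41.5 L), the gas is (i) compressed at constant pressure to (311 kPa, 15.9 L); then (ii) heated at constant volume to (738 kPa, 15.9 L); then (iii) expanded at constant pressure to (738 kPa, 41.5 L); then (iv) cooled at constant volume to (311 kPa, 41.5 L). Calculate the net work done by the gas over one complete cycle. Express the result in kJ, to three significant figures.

W_net ≈ 10.9 kJ

Constant-volume legs do no work.
W(i) = (311)(15.9 − 41.5) = -7962 J; W(iii) = (738)(41.5 − 15.9) = 18893 J.
W_net = -7962 + 18893 = 10931 J (the clockwise enclosed area).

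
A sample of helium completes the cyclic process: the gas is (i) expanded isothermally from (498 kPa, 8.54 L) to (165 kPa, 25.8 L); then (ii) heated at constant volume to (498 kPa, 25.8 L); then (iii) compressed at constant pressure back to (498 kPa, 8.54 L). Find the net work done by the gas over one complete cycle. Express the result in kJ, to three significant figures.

Leg (i): W = PᵢVᵢ ln(V_f/Vᵢ) = (4253) ln(25.8/8.54) = 4702 J.
Leg (ii): W = 0.
Leg (iii): W = PΔV = (498)(8.54 − 25.8) = -8595 J.
W_net = 4702 − 8595 = -3893 J.

W_net ≈ -3.89 kJ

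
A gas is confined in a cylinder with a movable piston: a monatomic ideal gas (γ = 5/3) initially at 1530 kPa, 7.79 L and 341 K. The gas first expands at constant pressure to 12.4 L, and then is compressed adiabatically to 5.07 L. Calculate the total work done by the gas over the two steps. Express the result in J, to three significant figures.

Step 1 (isobaric): W = PΔV = (1530 kPa)(12.4 − 7.79 L) = 7053 J.
After step 1: P = 1530 kPa, V = 12.4 L, T = 542.8 K.
Step 2 (adiabatic): W = (P₁V₁ − P₂V₂)/(γ−1) = (18972 − 34439)/0.667 = -23201 J.
W_total = 7053 − 23201 = -16148 J.

W_total ≈ -16100 J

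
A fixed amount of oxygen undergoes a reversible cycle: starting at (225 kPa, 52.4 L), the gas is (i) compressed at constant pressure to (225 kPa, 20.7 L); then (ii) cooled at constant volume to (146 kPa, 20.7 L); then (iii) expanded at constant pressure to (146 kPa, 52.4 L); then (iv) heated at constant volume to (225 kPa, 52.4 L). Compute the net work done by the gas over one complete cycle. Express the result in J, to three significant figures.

W_net ≈ -2500 J

Constant-volume legs do no work.
W(i) = (225)(20.7 − 52.4) = -7132 J; W(iii) = (146)(52.4 − 20.7) = 4628 J.
W_net = -7132 + 4628 = -2504 J (the counter-clockwise enclosed area).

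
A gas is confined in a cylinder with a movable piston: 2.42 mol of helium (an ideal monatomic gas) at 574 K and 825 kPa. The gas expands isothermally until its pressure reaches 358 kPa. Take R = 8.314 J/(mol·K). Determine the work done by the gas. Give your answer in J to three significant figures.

Isothermal process: W = nRT ln(V₂/V₁) = nRT ln(P₁/P₂).
W = (2.42)(8.314)(574) × ln(825/358)
  = 11549 × ln(2.304) = 11549 × 0.8349
W_by_gas = 9642 J.

W ≈ 9640 J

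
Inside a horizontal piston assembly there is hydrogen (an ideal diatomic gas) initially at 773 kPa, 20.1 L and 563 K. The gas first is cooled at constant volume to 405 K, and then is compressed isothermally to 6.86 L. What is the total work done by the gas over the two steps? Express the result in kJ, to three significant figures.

W_total ≈ -12.0 kJ

Step 1 (isochoric): W = 0 (constant volume).
After step 1: P = 556.1 kPa (V unchanged).
Step 2 (isothermal): W = P₁V₁ ln(V₂/V₁) = (11177) ln(6.86/20.1) = -12015 J.
W_total = 0 − 12015 = -12015 J.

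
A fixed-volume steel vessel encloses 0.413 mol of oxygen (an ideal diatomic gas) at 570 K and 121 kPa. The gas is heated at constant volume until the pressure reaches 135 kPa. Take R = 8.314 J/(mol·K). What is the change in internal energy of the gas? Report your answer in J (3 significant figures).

ΔU ≈ 566 J

Constant volume ⇒ W = 0, so Q = ΔU = nCᵥΔT with Cᵥ = 5R/2 = 20.79 J/(mol·K).
At constant V, T₂/T₁ = P₂/P₁ ⇒ ΔT = T₁(P₂/P₁ − 1) = 570·(135/121 − 1) = 65.95 K.
ΔU = (0.413)(20.79)(65.95) = 566.1 J.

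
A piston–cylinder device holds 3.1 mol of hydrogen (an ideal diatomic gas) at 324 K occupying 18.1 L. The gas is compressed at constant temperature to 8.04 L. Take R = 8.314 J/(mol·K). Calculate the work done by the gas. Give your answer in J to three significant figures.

Isothermal: W = nRT ln(V₂/V₁).
W = (3.1)(8.314)(324) × ln(8.04/18.1)
  = 8351 × -0.8115
W_by_gas = -6776 J.

W ≈ -6780 J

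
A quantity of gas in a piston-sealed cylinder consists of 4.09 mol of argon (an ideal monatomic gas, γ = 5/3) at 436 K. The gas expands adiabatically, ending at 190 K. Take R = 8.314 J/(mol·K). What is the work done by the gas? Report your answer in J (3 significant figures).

Adiabatic ⇒ Q = 0, so W_by = −ΔU = nCᵥ(T₁ − T₂).
Cᵥ = 3R/2 = 12.47 J/(mol·K).
W = (4.09)(12.47)(436 − 190) = 12548 J.

W ≈ 12500 J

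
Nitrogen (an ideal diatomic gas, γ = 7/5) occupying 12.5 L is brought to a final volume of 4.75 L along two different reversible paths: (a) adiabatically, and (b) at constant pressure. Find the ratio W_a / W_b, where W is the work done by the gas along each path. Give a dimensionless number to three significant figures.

Path (a) adiabatic: W = P₁V₁(1 − (V₁/V₂)^(γ−1))/(γ−1) → W_a/(P₁V₁) = -1.182.
Path (b) isobaric: W = P₁(V₂ − V₁) → W_b/(P₁V₁) = -0.62.
W_a / W_b = -1.182 / -0.62 = 1.906.

W_a / W_b ≈ 1.91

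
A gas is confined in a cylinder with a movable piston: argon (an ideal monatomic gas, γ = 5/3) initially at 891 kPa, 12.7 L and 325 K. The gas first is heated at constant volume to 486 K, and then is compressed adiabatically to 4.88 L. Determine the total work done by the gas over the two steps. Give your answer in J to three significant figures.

W_total ≈ -22600 J

Step 1 (isochoric): W = 0 (constant volume).
After step 1: P = 1332 kPa (V unchanged).
Step 2 (adiabatic): W = (P₁V₁ − P₂V₂)/(γ−1) = (16921 − 32015)/0.667 = -22641 J.
W_total = 0 − 22641 = -22641 J.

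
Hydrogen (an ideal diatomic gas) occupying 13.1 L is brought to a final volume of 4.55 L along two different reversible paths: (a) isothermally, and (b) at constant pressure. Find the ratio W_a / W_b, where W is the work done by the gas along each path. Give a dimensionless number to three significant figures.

W_a / W_b ≈ 1.62

Path (a) isothermal: W = P₁V₁ ln(V₂/V₁) → W_a/(P₁V₁) = -1.057.
Path (b) isobaric: W = P₁(V₂ − V₁) → W_b/(P₁V₁) = -0.6527.
W_a / W_b = -1.057 / -0.6527 = 1.62.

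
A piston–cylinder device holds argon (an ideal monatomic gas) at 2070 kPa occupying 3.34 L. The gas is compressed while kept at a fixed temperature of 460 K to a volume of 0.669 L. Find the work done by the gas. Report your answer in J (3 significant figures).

W ≈ -11100 J

Isothermal: W = nRT ln(V₂/V₁) = P₁V₁ ln(V₂/V₁).
P₁V₁ = (2070 kPa)(3.34 L) = 6914 J.
W = 6914 × ln(0.669/3.34) = 6914 × -1.608
W_by_gas = -11117 J.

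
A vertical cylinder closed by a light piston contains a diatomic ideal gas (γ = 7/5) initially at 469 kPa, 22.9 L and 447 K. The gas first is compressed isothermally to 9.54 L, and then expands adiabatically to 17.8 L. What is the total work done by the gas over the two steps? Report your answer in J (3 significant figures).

Step 1 (isothermal): W = P₁V₁ ln(V₂/V₁) = (10740) ln(9.54/22.9) = -9404 J.
After step 1: P = 1126 kPa, V = 9.54 L, T = 447 K.
Step 2 (adiabatic): W = (P₁V₁ − P₂V₂)/(γ−1) = (10740 − 8369)/0.4 = 5928 J.
W_total = -9404 + 5928 = -3476 J.

W_total ≈ -3480 J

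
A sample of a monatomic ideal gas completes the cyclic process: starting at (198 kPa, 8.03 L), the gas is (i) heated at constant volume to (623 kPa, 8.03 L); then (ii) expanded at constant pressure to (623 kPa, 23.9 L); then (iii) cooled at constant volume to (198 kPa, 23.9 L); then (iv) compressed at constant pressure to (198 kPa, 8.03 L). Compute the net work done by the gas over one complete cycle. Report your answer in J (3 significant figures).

W_net ≈ 6740 J

Constant-volume legs do no work.
W(ii) = (623)(23.9 − 8.03) = 9887 J; W(iv) = (198)(8.03 − 23.9) = -3142 J.
W_net = 9887 − 3142 = 6745 J (the clockwise enclosed area).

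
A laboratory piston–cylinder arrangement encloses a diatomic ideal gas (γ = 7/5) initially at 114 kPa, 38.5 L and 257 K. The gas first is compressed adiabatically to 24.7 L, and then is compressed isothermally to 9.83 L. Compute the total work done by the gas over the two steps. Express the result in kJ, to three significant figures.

W_total ≈ -6.96 kJ

Step 1 (adiabatic): W = (P₁V₁ − P₂V₂)/(γ−1) = (4389 − 5242)/0.4 = -2132 J.
After step 1: P = 212.2 kPa, V = 24.7 L, T = 306.9 K.
Step 2 (isothermal): W = P₁V₁ ln(V₂/V₁) = (5242) ln(9.83/24.7) = -4830 J.
W_total = -2132 − 4830 = -6961 J.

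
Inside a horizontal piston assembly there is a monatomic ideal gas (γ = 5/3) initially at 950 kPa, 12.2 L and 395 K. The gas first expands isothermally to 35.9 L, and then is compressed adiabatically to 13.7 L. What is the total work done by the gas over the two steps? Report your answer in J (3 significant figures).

W_total ≈ -3150 J

Step 1 (isothermal): W = P₁V₁ ln(V₂/V₁) = (11590) ln(35.9/12.2) = 12509 J.
After step 1: P = 322.8 kPa, V = 35.9 L, T = 395 K.
Step 2 (adiabatic): W = (P₁V₁ − P₂V₂)/(γ−1) = (11590 − 22029)/0.667 = -15659 J.
W_total = 12509 − 15659 = -3150 J.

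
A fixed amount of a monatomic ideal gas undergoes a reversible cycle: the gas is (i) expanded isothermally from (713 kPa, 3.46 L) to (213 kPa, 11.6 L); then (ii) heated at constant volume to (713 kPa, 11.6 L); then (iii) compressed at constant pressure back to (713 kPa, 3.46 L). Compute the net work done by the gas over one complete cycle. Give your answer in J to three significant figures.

Leg (i): W = PᵢVᵢ ln(V_f/Vᵢ) = (2467) ln(11.6/3.46) = 2984 J.
Leg (ii): W = 0.
Leg (iii): W = PΔV = (713)(3.46 − 11.6) = -5804 J.
W_net = 2984 − 5804 = -2819 J.

W_net ≈ -2820 J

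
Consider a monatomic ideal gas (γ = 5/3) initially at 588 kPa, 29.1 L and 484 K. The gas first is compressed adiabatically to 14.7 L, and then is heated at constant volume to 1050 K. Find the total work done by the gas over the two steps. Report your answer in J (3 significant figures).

Step 1 (adiabatic): W = (P₁V₁ − P₂V₂)/(γ−1) = (17111 − 26977)/0.667 = -14799 J.
Step 2 (isochoric): W = 0 (constant volume).
W_total = -14799 + 0 = -14799 J.

W_total ≈ -14800 J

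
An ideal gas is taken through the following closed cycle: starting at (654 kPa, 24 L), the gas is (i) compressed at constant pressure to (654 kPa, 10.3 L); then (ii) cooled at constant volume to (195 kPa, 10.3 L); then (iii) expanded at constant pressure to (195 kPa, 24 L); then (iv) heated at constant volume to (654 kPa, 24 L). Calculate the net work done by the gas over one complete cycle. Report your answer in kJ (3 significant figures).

Constant-volume legs do no work.
W(i) = (654)(10.3 − 24) = -8960 J; W(iii) = (195)(24 − 10.3) = 2672 J.
W_net = -8960 + 2672 = -6288 J (the counter-clockwise enclosed area).

W_net ≈ -6.29 kJ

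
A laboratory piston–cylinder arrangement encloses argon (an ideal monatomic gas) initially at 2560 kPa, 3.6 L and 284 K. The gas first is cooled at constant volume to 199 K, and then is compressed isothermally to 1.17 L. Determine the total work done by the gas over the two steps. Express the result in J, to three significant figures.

W_total ≈ -7260 J

Step 1 (isochoric): W = 0 (constant volume).
After step 1: P = 1794 kPa (V unchanged).
Step 2 (isothermal): W = P₁V₁ ln(V₂/V₁) = (6458) ln(1.17/3.6) = -7258 J.
W_total = 0 − 7258 = -7258 J.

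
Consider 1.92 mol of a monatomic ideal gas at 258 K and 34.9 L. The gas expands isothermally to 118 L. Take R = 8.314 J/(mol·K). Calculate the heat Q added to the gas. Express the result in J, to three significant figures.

Isothermal ⇒ ΔU = 0, so Q = W = nRT ln(V₂/V₁).
Q = (1.92)(8.314)(258) ln(118/34.9) = 4118 × 1.218 = 5017 J.

Q ≈ 5020 J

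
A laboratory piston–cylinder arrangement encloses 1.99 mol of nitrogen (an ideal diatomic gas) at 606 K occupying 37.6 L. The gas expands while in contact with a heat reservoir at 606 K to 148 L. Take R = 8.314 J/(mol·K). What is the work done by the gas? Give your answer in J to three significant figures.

W ≈ 13700 J

Isothermal: W = nRT ln(V₂/V₁).
W = (1.99)(8.314)(606) × ln(148/37.6)
  = 10026 × 1.37
W_by_gas = 13738 J.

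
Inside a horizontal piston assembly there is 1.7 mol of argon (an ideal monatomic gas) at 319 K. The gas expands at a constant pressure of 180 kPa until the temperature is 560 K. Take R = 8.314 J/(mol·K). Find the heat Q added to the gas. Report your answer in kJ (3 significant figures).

Q ≈ 8.52 kJ

Isobaric: W = nRΔT = (1.7)(8.314)(241) = 3406 J.
ΔU = nCᵥΔT with Cᵥ = 3R/2: ΔU = (1.7)(12.47)(241) = 5109 J.
Q = ΔU + W = 5109 + 3406 = 8516 J.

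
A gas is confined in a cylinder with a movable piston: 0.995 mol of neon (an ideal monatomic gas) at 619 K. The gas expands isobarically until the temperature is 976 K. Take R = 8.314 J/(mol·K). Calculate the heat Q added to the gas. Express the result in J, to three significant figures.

Isobaric: W = nRΔT = (0.995)(8.314)(357) = 2953 J.
ΔU = nCᵥΔT with Cᵥ = 3R/2: ΔU = (0.995)(12.47)(357) = 4430 J.
Q = ΔU + W = 4430 + 2953 = 7383 J.

Q ≈ 7380 J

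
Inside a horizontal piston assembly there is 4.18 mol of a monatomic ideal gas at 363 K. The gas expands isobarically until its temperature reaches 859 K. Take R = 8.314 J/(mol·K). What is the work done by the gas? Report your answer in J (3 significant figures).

Isobaric: W = P ΔV = nR ΔT.
W = (4.18)(8.314)(859 − 363) = 17237 J.

W ≈ 17200 J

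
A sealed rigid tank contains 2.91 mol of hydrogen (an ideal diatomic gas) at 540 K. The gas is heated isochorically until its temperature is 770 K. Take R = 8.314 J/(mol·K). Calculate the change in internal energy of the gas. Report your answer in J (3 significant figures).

Constant volume ⇒ W = 0, so Q = ΔU = nCᵥΔT with Cᵥ = 5R/2 = 20.79 J/(mol·K).
ΔU = (2.91)(20.79)(770 − 540) = 13911 J.

ΔU ≈ 13900 J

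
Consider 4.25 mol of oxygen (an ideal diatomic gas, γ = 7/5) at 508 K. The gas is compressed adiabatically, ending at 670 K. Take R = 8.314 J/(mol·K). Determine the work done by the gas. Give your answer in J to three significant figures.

Adiabatic ⇒ Q = 0, so W_by = −ΔU = nCᵥ(T₁ − T₂).
Cᵥ = 5R/2 = 20.79 J/(mol·K).
W = (4.25)(20.79)(508 − 670) = -14310 J.

W ≈ -14300 J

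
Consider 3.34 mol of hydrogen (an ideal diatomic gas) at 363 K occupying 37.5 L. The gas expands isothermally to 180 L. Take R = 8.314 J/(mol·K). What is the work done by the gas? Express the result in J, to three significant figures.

Isothermal: W = nRT ln(V₂/V₁).
W = (3.34)(8.314)(363) × ln(180/37.5)
  = 10080 × 1.569
W_by_gas = 15812 J.

W ≈ 15800 J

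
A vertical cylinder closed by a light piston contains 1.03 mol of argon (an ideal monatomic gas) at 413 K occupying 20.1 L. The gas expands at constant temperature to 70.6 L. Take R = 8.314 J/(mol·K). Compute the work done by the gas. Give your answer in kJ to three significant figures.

W ≈ 4.44 kJ

Isothermal: W = nRT ln(V₂/V₁).
W = (1.03)(8.314)(413) × ln(70.6/20.1)
  = 3537 × 1.256
W_by_gas = 4443 J.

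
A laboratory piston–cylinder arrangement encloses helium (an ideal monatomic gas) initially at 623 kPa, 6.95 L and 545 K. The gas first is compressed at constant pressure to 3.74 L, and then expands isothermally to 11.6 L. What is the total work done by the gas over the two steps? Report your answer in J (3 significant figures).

Step 1 (isobaric): W = PΔV = (623 kPa)(3.74 − 6.95 L) = -2000 J.
After step 1: P = 623 kPa, V = 3.74 L, T = 293.3 K.
Step 2 (isothermal): W = P₁V₁ ln(V₂/V₁) = (2330) ln(11.6/3.74) = 2637 J.
W_total = -2000 + 2637 = 637.6 J.

W_total ≈ 638 J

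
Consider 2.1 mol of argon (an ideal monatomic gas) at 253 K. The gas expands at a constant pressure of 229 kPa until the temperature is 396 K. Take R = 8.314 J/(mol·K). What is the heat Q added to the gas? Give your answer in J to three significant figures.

Isobaric: W = nRΔT = (2.1)(8.314)(143) = 2497 J.
ΔU = nCᵥΔT with Cᵥ = 3R/2: ΔU = (2.1)(12.47)(143) = 3745 J.
Q = ΔU + W = 3745 + 2497 = 6242 J.

Q ≈ 6240 J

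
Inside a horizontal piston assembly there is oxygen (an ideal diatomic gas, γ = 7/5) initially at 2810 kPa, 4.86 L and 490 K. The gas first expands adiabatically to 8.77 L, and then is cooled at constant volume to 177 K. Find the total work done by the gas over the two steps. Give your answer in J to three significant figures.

Step 1 (adiabatic): W = (P₁V₁ − P₂V₂)/(γ−1) = (13657 − 10784)/0.4 = 7180 J.
Step 2 (isochoric): W = 0 (constant volume).
W_total = 7180 + 0 = 7180 J.

W_total ≈ 7180 J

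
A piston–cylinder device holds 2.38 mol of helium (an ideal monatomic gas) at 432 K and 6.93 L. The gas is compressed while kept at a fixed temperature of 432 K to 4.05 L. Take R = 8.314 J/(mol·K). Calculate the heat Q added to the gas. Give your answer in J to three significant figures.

Q ≈ -4590 J

Isothermal ⇒ ΔU = 0, so Q = W = nRT ln(V₂/V₁).
Q = (2.38)(8.314)(432) ln(4.05/6.93) = 8548 × -0.5371 = -4592 J.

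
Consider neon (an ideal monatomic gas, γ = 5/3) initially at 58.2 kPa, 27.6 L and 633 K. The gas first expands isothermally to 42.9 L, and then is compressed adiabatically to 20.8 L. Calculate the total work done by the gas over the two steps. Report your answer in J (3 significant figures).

Step 1 (isothermal): W = P₁V₁ ln(V₂/V₁) = (1606) ln(42.9/27.6) = 708.5 J.
After step 1: P = 37.44 kPa, V = 42.9 L, T = 633 K.
Step 2 (adiabatic): W = (P₁V₁ − P₂V₂)/(γ−1) = (1606 − 2603)/0.667 = -1495 J.
W_total = 708.5 − 1495 = -786.1 J.

W_total ≈ -786 J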